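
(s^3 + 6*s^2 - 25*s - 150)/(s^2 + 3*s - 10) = (s^2 + s - 30)/(s - 2)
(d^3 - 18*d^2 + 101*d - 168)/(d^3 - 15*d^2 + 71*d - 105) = (d - 8)/(d - 5)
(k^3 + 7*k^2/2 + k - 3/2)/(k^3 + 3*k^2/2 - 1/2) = (k + 3)/(k + 1)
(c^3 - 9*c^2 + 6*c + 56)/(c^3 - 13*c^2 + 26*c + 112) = (c - 4)/(c - 8)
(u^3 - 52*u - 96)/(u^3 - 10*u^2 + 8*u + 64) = (u + 6)/(u - 4)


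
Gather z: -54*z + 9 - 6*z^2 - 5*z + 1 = -6*z^2 - 59*z + 10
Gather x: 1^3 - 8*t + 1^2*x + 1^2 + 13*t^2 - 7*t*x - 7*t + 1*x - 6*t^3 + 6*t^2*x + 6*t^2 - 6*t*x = -6*t^3 + 19*t^2 - 15*t + x*(6*t^2 - 13*t + 2) + 2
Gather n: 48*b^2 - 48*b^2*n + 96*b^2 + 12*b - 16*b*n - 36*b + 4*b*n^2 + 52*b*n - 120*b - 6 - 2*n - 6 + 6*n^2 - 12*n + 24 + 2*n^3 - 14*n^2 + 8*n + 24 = 144*b^2 - 144*b + 2*n^3 + n^2*(4*b - 8) + n*(-48*b^2 + 36*b - 6) + 36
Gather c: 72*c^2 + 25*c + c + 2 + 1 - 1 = 72*c^2 + 26*c + 2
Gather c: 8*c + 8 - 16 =8*c - 8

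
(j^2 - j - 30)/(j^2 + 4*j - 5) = (j - 6)/(j - 1)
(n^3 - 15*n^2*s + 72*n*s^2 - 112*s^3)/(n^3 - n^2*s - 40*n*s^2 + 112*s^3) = (n - 7*s)/(n + 7*s)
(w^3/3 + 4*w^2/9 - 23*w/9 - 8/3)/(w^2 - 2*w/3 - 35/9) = (-3*w^3 - 4*w^2 + 23*w + 24)/(-9*w^2 + 6*w + 35)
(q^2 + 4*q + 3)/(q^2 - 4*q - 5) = (q + 3)/(q - 5)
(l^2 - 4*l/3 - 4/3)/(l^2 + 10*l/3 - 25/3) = (3*l^2 - 4*l - 4)/(3*l^2 + 10*l - 25)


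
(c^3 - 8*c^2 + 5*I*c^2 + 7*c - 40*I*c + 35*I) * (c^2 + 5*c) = c^5 - 3*c^4 + 5*I*c^4 - 33*c^3 - 15*I*c^3 + 35*c^2 - 165*I*c^2 + 175*I*c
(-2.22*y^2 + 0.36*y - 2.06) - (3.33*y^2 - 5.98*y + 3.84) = -5.55*y^2 + 6.34*y - 5.9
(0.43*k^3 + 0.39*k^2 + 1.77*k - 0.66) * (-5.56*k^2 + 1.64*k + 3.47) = -2.3908*k^5 - 1.4632*k^4 - 7.7095*k^3 + 7.9257*k^2 + 5.0595*k - 2.2902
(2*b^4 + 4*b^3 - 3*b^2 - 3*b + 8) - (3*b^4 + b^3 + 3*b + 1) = -b^4 + 3*b^3 - 3*b^2 - 6*b + 7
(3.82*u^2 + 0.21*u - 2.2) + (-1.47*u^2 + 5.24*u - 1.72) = 2.35*u^2 + 5.45*u - 3.92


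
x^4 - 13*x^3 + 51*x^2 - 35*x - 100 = (x - 5)^2*(x - 4)*(x + 1)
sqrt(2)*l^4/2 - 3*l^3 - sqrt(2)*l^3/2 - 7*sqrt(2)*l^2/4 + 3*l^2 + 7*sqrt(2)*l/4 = l*(l - 1)*(l - 7*sqrt(2)/2)*(sqrt(2)*l/2 + 1/2)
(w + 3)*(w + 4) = w^2 + 7*w + 12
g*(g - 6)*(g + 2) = g^3 - 4*g^2 - 12*g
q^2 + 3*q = q*(q + 3)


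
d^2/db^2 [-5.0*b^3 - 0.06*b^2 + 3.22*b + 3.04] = -30.0*b - 0.12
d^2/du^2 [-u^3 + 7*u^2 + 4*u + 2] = 14 - 6*u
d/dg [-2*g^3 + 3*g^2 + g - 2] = -6*g^2 + 6*g + 1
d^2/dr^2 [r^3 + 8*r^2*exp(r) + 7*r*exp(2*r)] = 8*r^2*exp(r) + 28*r*exp(2*r) + 32*r*exp(r) + 6*r + 28*exp(2*r) + 16*exp(r)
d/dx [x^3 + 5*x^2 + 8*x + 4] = 3*x^2 + 10*x + 8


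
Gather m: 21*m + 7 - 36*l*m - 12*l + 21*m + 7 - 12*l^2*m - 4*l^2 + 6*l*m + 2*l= -4*l^2 - 10*l + m*(-12*l^2 - 30*l + 42) + 14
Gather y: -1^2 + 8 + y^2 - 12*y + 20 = y^2 - 12*y + 27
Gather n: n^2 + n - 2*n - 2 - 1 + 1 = n^2 - n - 2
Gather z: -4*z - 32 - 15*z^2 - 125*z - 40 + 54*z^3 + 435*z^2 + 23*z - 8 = 54*z^3 + 420*z^2 - 106*z - 80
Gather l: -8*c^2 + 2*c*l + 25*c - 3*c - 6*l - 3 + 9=-8*c^2 + 22*c + l*(2*c - 6) + 6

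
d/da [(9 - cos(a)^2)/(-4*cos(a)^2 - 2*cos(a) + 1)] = 2*(sin(a)^2 - 35*cos(a) - 10)*sin(a)/(-4*sin(a)^2 + 2*cos(a) + 3)^2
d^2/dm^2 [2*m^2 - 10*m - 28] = 4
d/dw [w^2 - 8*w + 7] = 2*w - 8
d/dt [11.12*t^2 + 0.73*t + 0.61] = 22.24*t + 0.73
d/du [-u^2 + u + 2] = 1 - 2*u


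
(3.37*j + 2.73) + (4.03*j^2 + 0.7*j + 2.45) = 4.03*j^2 + 4.07*j + 5.18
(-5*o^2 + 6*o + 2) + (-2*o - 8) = -5*o^2 + 4*o - 6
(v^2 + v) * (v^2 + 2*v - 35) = v^4 + 3*v^3 - 33*v^2 - 35*v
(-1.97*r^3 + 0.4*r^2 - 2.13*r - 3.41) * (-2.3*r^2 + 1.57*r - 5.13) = 4.531*r^5 - 4.0129*r^4 + 15.6331*r^3 + 2.4469*r^2 + 5.5732*r + 17.4933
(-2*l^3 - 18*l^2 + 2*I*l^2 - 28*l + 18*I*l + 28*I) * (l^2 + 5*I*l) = -2*l^5 - 18*l^4 - 8*I*l^4 - 38*l^3 - 72*I*l^3 - 90*l^2 - 112*I*l^2 - 140*l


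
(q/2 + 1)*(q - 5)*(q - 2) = q^3/2 - 5*q^2/2 - 2*q + 10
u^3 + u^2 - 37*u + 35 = (u - 5)*(u - 1)*(u + 7)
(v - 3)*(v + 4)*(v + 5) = v^3 + 6*v^2 - 7*v - 60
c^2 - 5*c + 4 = (c - 4)*(c - 1)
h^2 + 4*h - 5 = (h - 1)*(h + 5)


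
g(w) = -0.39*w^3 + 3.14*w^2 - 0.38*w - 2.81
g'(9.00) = -38.63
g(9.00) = -36.20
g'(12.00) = -93.50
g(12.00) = -229.13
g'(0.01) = -0.32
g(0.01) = -2.81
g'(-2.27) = -20.66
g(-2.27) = 18.79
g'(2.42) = 7.97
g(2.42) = 9.13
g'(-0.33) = -2.58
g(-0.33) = -2.33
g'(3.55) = 7.17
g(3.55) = 17.96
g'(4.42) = 4.52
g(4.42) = 23.18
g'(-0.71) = -5.43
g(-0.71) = -0.82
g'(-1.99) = -17.51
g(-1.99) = 13.45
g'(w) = -1.17*w^2 + 6.28*w - 0.38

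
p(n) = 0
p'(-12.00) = 0.00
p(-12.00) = 0.00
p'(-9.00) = 0.00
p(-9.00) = 0.00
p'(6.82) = 0.00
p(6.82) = 0.00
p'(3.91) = 0.00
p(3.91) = 0.00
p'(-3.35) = 0.00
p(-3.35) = 0.00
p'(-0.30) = 0.00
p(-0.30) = 0.00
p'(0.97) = 0.00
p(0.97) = 0.00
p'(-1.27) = 0.00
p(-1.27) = 0.00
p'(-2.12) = 0.00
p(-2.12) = 0.00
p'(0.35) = 0.00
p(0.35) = 0.00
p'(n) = 0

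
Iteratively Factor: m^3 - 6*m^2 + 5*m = (m - 5)*(m^2 - m) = m*(m - 5)*(m - 1)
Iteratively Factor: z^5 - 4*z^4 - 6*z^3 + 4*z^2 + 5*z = (z - 1)*(z^4 - 3*z^3 - 9*z^2 - 5*z) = (z - 5)*(z - 1)*(z^3 + 2*z^2 + z) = (z - 5)*(z - 1)*(z + 1)*(z^2 + z) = (z - 5)*(z - 1)*(z + 1)^2*(z)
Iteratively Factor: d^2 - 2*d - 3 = (d - 3)*(d + 1)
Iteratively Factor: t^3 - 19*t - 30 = (t - 5)*(t^2 + 5*t + 6) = (t - 5)*(t + 2)*(t + 3)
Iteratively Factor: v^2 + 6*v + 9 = (v + 3)*(v + 3)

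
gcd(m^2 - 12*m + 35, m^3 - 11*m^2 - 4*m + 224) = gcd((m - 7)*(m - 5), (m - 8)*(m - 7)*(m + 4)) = m - 7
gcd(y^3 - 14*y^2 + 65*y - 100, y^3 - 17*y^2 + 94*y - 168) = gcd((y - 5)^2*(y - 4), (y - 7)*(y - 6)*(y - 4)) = y - 4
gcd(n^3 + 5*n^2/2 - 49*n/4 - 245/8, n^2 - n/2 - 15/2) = n + 5/2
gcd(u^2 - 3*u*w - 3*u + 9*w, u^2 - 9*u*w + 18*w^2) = u - 3*w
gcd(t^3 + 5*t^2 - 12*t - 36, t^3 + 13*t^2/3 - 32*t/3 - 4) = t + 6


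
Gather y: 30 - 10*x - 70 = -10*x - 40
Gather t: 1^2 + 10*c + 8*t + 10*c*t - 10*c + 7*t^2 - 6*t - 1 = 7*t^2 + t*(10*c + 2)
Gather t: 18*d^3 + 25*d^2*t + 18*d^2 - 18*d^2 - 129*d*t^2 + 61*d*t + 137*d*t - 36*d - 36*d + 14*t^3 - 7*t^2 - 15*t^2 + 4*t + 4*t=18*d^3 - 72*d + 14*t^3 + t^2*(-129*d - 22) + t*(25*d^2 + 198*d + 8)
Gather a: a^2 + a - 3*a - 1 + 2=a^2 - 2*a + 1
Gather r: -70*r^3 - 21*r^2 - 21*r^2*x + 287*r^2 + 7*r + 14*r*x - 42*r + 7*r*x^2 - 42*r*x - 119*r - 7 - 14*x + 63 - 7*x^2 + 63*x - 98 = -70*r^3 + r^2*(266 - 21*x) + r*(7*x^2 - 28*x - 154) - 7*x^2 + 49*x - 42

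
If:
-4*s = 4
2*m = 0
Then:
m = 0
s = -1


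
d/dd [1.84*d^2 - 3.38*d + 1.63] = 3.68*d - 3.38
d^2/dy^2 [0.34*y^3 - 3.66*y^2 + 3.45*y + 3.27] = 2.04*y - 7.32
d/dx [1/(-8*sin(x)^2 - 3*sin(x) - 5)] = (16*sin(x) + 3)*cos(x)/(8*sin(x)^2 + 3*sin(x) + 5)^2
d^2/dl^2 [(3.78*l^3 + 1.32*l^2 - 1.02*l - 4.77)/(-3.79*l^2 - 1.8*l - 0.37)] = (5.6843418860808e-14*l^5 + 5.6843418860808e-14*l^4 + 33.419832*l^3 + 407.101878*l^2 + 183.558672*l + 15.811602)/(54.439939*l^6 + 77.56614*l^5 + 52.782951*l^4 + 20.97684*l^3 + 5.152953*l^2 + 0.73926*l + 0.050653)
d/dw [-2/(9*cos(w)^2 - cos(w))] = 2*(sin(w)/cos(w)^2 - 18*tan(w))/(9*cos(w) - 1)^2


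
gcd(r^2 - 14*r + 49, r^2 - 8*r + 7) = r - 7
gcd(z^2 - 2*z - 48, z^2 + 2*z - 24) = z + 6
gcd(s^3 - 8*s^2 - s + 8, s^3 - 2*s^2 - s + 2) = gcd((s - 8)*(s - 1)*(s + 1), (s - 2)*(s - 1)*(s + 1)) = s^2 - 1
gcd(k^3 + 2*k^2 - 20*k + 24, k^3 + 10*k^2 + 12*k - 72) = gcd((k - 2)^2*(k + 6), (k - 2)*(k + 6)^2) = k^2 + 4*k - 12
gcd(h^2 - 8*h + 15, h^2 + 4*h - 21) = h - 3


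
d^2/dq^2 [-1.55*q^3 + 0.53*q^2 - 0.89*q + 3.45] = 1.06 - 9.3*q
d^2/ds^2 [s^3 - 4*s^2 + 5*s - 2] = 6*s - 8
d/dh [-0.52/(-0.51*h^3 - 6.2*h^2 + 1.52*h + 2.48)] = (-0.7956*h^2 - 6.448*h + 0.7904)/(0.51*h^3 + 6.2*h^2 - 1.52*h - 2.48)^2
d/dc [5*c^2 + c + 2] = 10*c + 1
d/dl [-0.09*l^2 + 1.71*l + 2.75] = 1.71 - 0.18*l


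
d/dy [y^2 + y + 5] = 2*y + 1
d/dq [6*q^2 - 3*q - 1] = 12*q - 3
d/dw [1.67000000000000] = 0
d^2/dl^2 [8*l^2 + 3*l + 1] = 16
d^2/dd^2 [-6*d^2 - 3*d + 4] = -12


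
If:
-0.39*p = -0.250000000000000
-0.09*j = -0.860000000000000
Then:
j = 9.56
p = 0.64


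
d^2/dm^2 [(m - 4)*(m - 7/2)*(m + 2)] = 6*m - 11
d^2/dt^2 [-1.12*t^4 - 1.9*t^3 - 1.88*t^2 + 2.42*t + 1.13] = -13.44*t^2 - 11.4*t - 3.76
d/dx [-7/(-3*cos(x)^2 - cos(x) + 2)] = 7*(6*cos(x) + 1)*sin(x)/(3*cos(x)^2 + cos(x) - 2)^2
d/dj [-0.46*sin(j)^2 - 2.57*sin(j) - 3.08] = -(0.92*sin(j) + 2.57)*cos(j)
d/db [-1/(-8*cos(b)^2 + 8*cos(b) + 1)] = 8*(-sin(b) + sin(2*b))/(8*cos(b) - 4*cos(2*b) - 3)^2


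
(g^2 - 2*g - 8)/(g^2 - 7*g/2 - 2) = 2*(g + 2)/(2*g + 1)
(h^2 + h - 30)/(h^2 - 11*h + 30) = (h + 6)/(h - 6)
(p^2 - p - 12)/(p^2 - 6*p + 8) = (p + 3)/(p - 2)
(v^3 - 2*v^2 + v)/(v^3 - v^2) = (v - 1)/v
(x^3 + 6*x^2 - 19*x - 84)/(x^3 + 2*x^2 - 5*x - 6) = (x^2 + 3*x - 28)/(x^2 - x - 2)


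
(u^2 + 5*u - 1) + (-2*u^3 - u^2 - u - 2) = -2*u^3 + 4*u - 3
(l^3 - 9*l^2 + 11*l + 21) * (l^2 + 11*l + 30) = l^5 + 2*l^4 - 58*l^3 - 128*l^2 + 561*l + 630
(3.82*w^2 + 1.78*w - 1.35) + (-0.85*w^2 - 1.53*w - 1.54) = 2.97*w^2 + 0.25*w - 2.89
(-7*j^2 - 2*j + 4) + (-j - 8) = -7*j^2 - 3*j - 4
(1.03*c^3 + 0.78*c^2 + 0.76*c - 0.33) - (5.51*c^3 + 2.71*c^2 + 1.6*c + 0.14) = -4.48*c^3 - 1.93*c^2 - 0.84*c - 0.47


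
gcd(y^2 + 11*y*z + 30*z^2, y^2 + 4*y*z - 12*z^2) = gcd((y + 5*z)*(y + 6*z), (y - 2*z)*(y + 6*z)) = y + 6*z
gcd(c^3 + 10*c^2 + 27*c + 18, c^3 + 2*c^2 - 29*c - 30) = c^2 + 7*c + 6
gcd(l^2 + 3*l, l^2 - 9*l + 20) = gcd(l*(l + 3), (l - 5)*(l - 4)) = 1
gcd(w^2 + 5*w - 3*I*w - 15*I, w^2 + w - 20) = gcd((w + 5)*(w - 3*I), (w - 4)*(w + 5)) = w + 5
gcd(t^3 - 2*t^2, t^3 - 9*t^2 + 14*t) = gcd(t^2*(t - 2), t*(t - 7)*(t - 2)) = t^2 - 2*t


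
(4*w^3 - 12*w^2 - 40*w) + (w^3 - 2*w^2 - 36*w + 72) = 5*w^3 - 14*w^2 - 76*w + 72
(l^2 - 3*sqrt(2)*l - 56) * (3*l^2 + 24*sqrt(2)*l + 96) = 3*l^4 + 15*sqrt(2)*l^3 - 216*l^2 - 1632*sqrt(2)*l - 5376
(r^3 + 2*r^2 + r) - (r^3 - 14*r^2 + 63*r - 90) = 16*r^2 - 62*r + 90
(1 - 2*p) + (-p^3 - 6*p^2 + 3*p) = -p^3 - 6*p^2 + p + 1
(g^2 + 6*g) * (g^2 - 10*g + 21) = g^4 - 4*g^3 - 39*g^2 + 126*g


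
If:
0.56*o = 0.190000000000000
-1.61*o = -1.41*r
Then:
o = 0.34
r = 0.39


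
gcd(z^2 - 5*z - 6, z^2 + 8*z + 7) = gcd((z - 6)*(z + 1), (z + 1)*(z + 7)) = z + 1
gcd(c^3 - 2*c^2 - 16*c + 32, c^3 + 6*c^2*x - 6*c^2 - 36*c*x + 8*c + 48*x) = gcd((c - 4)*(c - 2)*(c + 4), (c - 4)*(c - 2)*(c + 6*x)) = c^2 - 6*c + 8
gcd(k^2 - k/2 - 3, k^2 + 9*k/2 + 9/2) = k + 3/2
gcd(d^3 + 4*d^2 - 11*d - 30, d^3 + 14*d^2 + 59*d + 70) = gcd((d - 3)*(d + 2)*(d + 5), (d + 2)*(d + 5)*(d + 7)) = d^2 + 7*d + 10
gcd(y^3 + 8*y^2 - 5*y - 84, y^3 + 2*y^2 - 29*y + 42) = y^2 + 4*y - 21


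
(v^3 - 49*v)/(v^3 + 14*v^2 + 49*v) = (v - 7)/(v + 7)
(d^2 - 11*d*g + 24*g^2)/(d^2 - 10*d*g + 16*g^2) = (d - 3*g)/(d - 2*g)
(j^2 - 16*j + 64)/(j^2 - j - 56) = (j - 8)/(j + 7)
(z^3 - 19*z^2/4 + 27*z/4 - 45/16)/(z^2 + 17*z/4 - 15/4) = (z^2 - 4*z + 15/4)/(z + 5)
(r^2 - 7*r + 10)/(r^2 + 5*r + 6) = (r^2 - 7*r + 10)/(r^2 + 5*r + 6)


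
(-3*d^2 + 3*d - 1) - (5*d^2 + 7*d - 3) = -8*d^2 - 4*d + 2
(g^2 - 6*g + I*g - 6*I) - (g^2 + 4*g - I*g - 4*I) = -10*g + 2*I*g - 2*I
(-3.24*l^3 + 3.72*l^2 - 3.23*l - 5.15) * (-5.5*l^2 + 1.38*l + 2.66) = 17.82*l^5 - 24.9312*l^4 + 14.2802*l^3 + 33.7628*l^2 - 15.6988*l - 13.699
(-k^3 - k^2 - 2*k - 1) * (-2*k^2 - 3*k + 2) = 2*k^5 + 5*k^4 + 5*k^3 + 6*k^2 - k - 2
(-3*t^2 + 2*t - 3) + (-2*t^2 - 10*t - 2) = -5*t^2 - 8*t - 5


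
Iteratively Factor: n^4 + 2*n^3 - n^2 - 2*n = (n + 1)*(n^3 + n^2 - 2*n) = n*(n + 1)*(n^2 + n - 2) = n*(n - 1)*(n + 1)*(n + 2)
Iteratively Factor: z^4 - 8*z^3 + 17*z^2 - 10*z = (z - 1)*(z^3 - 7*z^2 + 10*z) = (z - 2)*(z - 1)*(z^2 - 5*z) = z*(z - 2)*(z - 1)*(z - 5)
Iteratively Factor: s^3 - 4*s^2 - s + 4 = (s - 4)*(s^2 - 1) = (s - 4)*(s - 1)*(s + 1)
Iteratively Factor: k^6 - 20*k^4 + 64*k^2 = (k)*(k^5 - 20*k^3 + 64*k) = k*(k - 2)*(k^4 + 2*k^3 - 16*k^2 - 32*k) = k*(k - 2)*(k + 2)*(k^3 - 16*k) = k^2*(k - 2)*(k + 2)*(k^2 - 16) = k^2*(k - 2)*(k + 2)*(k + 4)*(k - 4)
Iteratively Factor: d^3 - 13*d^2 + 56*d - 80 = (d - 4)*(d^2 - 9*d + 20) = (d - 4)^2*(d - 5)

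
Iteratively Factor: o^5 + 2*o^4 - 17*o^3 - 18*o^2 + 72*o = (o + 3)*(o^4 - o^3 - 14*o^2 + 24*o) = (o - 2)*(o + 3)*(o^3 + o^2 - 12*o) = (o - 3)*(o - 2)*(o + 3)*(o^2 + 4*o) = o*(o - 3)*(o - 2)*(o + 3)*(o + 4)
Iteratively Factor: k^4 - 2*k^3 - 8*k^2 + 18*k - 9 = (k + 3)*(k^3 - 5*k^2 + 7*k - 3) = (k - 1)*(k + 3)*(k^2 - 4*k + 3) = (k - 3)*(k - 1)*(k + 3)*(k - 1)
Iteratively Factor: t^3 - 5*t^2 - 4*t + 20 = (t - 5)*(t^2 - 4) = (t - 5)*(t - 2)*(t + 2)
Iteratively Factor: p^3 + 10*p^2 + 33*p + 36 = (p + 3)*(p^2 + 7*p + 12) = (p + 3)^2*(p + 4)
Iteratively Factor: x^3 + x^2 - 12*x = (x)*(x^2 + x - 12) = x*(x - 3)*(x + 4)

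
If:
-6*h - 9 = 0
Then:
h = -3/2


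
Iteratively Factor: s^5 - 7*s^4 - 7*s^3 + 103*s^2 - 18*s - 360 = (s - 4)*(s^4 - 3*s^3 - 19*s^2 + 27*s + 90) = (s - 4)*(s + 3)*(s^3 - 6*s^2 - s + 30) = (s - 4)*(s + 2)*(s + 3)*(s^2 - 8*s + 15) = (s - 4)*(s - 3)*(s + 2)*(s + 3)*(s - 5)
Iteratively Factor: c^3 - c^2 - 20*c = (c - 5)*(c^2 + 4*c) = (c - 5)*(c + 4)*(c)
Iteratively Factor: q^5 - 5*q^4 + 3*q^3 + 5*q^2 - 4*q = (q - 4)*(q^4 - q^3 - q^2 + q) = q*(q - 4)*(q^3 - q^2 - q + 1) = q*(q - 4)*(q - 1)*(q^2 - 1) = q*(q - 4)*(q - 1)^2*(q + 1)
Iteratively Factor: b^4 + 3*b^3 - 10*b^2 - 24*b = (b)*(b^3 + 3*b^2 - 10*b - 24) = b*(b + 4)*(b^2 - b - 6) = b*(b - 3)*(b + 4)*(b + 2)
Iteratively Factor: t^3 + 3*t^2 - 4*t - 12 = (t + 2)*(t^2 + t - 6) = (t - 2)*(t + 2)*(t + 3)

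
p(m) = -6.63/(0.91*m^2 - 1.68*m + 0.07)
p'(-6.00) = -0.05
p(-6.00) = -0.15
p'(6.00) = 0.12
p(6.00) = -0.29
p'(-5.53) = -0.06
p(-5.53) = -0.18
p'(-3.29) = -0.21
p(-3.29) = -0.43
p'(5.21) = 0.20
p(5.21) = -0.41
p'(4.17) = 0.50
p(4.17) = -0.75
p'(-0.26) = -44.20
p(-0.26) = -11.67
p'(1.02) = 2.41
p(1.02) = 9.51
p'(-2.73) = -0.34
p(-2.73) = -0.58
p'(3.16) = 1.82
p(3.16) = -1.72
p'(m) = -6.63*(1.68 - 1.82*m)/(0.91*m^2 - 1.68*m + 0.07)^2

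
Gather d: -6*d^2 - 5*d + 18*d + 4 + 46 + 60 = -6*d^2 + 13*d + 110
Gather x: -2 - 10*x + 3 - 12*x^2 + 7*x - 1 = -12*x^2 - 3*x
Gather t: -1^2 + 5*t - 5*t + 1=0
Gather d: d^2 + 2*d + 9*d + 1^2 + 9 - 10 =d^2 + 11*d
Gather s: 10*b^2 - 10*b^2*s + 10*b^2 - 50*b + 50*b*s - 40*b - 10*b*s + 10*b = 20*b^2 - 80*b + s*(-10*b^2 + 40*b)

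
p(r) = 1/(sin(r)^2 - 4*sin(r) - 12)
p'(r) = (-2*sin(r)*cos(r) + 4*cos(r))/(sin(r)^2 - 4*sin(r) - 12)^2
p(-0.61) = -0.11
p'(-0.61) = 0.05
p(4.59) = -0.14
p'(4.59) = -0.01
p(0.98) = -0.07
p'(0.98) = 0.01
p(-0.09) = -0.09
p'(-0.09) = 0.03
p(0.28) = -0.08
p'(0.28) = 0.02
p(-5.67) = -0.07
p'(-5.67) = 0.01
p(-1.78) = -0.14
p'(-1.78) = -0.02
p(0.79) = -0.07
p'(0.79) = 0.01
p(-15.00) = -0.11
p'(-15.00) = -0.05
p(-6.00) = -0.08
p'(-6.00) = 0.02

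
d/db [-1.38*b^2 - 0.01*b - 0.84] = -2.76*b - 0.01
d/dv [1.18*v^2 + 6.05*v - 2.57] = 2.36*v + 6.05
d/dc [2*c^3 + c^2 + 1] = 2*c*(3*c + 1)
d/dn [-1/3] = 0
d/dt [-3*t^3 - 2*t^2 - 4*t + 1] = -9*t^2 - 4*t - 4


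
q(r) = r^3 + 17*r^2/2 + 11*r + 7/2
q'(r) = 3*r^2 + 17*r + 11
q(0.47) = 10.65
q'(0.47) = 19.65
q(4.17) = 269.69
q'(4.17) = 134.06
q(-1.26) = 1.13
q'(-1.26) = -5.66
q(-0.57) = -0.19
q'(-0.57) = 2.28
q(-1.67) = 4.18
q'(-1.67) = -9.02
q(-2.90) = 18.70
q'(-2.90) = -13.07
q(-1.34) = 1.62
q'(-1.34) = -6.39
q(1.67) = 50.23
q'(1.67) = 47.76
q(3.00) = 140.00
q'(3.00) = 89.00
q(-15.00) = -1624.00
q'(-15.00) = 431.00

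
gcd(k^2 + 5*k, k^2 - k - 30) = k + 5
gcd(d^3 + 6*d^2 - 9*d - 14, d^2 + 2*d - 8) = d - 2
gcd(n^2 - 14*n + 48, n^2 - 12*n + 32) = n - 8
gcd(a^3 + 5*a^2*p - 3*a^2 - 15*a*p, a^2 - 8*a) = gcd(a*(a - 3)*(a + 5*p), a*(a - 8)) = a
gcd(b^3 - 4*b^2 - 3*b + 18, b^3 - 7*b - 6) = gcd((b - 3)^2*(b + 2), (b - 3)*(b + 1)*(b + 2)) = b^2 - b - 6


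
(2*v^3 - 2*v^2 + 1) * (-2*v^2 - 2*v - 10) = -4*v^5 - 16*v^3 + 18*v^2 - 2*v - 10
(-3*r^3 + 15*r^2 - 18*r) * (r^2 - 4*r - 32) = -3*r^5 + 27*r^4 + 18*r^3 - 408*r^2 + 576*r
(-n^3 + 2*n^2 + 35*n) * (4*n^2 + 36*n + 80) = -4*n^5 - 28*n^4 + 132*n^3 + 1420*n^2 + 2800*n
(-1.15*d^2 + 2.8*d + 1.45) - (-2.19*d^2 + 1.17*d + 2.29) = 1.04*d^2 + 1.63*d - 0.84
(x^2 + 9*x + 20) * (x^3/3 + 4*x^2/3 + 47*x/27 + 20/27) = x^5/3 + 13*x^4/3 + 551*x^3/27 + 1163*x^2/27 + 1120*x/27 + 400/27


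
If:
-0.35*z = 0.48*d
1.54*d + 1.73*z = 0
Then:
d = 0.00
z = 0.00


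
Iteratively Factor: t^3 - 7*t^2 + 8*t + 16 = (t - 4)*(t^2 - 3*t - 4) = (t - 4)^2*(t + 1)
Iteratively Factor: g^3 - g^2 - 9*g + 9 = (g - 1)*(g^2 - 9) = (g - 3)*(g - 1)*(g + 3)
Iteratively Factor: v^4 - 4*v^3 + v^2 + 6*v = (v - 2)*(v^3 - 2*v^2 - 3*v) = v*(v - 2)*(v^2 - 2*v - 3) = v*(v - 3)*(v - 2)*(v + 1)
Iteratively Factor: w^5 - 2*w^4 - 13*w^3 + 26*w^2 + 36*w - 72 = (w + 2)*(w^4 - 4*w^3 - 5*w^2 + 36*w - 36) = (w - 2)*(w + 2)*(w^3 - 2*w^2 - 9*w + 18) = (w - 3)*(w - 2)*(w + 2)*(w^2 + w - 6) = (w - 3)*(w - 2)^2*(w + 2)*(w + 3)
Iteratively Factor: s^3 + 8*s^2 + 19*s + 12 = (s + 4)*(s^2 + 4*s + 3) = (s + 3)*(s + 4)*(s + 1)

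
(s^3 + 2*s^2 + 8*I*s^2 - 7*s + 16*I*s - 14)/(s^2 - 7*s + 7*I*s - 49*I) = (s^2 + s*(2 + I) + 2*I)/(s - 7)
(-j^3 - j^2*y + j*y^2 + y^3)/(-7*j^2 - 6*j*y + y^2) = (-j^2 + y^2)/(-7*j + y)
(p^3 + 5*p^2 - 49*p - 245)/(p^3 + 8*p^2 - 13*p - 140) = (p - 7)/(p - 4)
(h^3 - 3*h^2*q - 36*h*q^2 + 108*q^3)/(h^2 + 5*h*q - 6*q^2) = (-h^2 + 9*h*q - 18*q^2)/(-h + q)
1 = 1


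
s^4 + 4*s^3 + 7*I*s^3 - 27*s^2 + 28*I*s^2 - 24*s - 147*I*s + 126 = (s - 3)*(s + 7)*(s + I)*(s + 6*I)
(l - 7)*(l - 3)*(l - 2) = l^3 - 12*l^2 + 41*l - 42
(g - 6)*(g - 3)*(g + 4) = g^3 - 5*g^2 - 18*g + 72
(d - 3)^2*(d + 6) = d^3 - 27*d + 54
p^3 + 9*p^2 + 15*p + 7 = (p + 1)^2*(p + 7)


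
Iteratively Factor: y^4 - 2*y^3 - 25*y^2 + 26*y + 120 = (y - 5)*(y^3 + 3*y^2 - 10*y - 24) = (y - 5)*(y - 3)*(y^2 + 6*y + 8) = (y - 5)*(y - 3)*(y + 2)*(y + 4)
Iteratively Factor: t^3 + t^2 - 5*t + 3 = (t - 1)*(t^2 + 2*t - 3) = (t - 1)*(t + 3)*(t - 1)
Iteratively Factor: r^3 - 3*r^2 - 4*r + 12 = (r + 2)*(r^2 - 5*r + 6) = (r - 2)*(r + 2)*(r - 3)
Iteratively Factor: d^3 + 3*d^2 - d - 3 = (d - 1)*(d^2 + 4*d + 3) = (d - 1)*(d + 1)*(d + 3)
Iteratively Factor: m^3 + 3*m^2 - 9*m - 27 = (m + 3)*(m^2 - 9) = (m + 3)^2*(m - 3)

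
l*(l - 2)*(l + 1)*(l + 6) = l^4 + 5*l^3 - 8*l^2 - 12*l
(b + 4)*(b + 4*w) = b^2 + 4*b*w + 4*b + 16*w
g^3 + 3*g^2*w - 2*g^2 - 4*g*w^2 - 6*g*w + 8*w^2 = (g - 2)*(g - w)*(g + 4*w)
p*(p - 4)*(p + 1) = p^3 - 3*p^2 - 4*p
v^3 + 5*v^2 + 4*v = v*(v + 1)*(v + 4)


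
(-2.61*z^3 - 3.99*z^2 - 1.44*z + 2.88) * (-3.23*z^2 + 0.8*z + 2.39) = 8.4303*z^5 + 10.7997*z^4 - 4.7787*z^3 - 19.9905*z^2 - 1.1376*z + 6.8832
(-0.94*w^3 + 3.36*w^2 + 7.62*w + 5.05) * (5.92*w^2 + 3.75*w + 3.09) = -5.5648*w^5 + 16.3662*w^4 + 54.8058*w^3 + 68.8534*w^2 + 42.4833*w + 15.6045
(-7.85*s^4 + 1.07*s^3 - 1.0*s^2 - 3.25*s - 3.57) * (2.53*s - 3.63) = -19.8605*s^5 + 31.2026*s^4 - 6.4141*s^3 - 4.5925*s^2 + 2.7654*s + 12.9591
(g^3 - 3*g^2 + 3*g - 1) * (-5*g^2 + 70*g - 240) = -5*g^5 + 85*g^4 - 465*g^3 + 935*g^2 - 790*g + 240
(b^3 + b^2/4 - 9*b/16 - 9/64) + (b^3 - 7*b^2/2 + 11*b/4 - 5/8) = 2*b^3 - 13*b^2/4 + 35*b/16 - 49/64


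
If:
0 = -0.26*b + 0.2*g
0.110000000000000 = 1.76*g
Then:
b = 0.05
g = 0.06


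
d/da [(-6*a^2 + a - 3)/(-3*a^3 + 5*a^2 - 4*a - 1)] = (-18*a^4 + 6*a^3 - 8*a^2 + 42*a - 13)/(9*a^6 - 30*a^5 + 49*a^4 - 34*a^3 + 6*a^2 + 8*a + 1)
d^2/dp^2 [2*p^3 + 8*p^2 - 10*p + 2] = 12*p + 16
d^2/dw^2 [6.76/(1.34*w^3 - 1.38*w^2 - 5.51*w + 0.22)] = ((18.6576 - 54.3504*w)*(1.34*w^3 - 1.38*w^2 - 5.51*w + 0.22) + 6.76*(-8.04*w^2 + 5.52*w + 11.02)*(-4.02*w^2 + 2.76*w + 5.51))/(1.34*w^3 - 1.38*w^2 - 5.51*w + 0.22)^3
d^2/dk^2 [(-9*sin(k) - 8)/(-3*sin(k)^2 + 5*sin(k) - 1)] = (-81*sin(k)^5 - 423*sin(k)^4 + 684*sin(k)^3 + 283*sin(k)^2 - 931*sin(k) + 442)/(3*sin(k)^2 - 5*sin(k) + 1)^3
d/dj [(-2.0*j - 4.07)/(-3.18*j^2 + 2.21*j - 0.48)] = (-6.36*j^2 - 25.8852*j + 9.9547)/(10.1124*j^4 - 14.0556*j^3 + 7.9369*j^2 - 2.1216*j + 0.2304)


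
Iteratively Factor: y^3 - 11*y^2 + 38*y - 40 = (y - 2)*(y^2 - 9*y + 20) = (y - 5)*(y - 2)*(y - 4)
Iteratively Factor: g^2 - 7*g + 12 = (g - 3)*(g - 4)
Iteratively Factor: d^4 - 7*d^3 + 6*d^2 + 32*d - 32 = (d - 4)*(d^3 - 3*d^2 - 6*d + 8) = (d - 4)*(d - 1)*(d^2 - 2*d - 8) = (d - 4)*(d - 1)*(d + 2)*(d - 4)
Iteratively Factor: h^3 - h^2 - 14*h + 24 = (h - 2)*(h^2 + h - 12) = (h - 3)*(h - 2)*(h + 4)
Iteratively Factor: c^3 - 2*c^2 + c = (c - 1)*(c^2 - c) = c*(c - 1)*(c - 1)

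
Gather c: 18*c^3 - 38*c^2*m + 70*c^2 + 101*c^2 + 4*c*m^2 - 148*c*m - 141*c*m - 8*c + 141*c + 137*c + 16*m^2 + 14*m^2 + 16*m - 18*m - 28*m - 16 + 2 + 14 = 18*c^3 + c^2*(171 - 38*m) + c*(4*m^2 - 289*m + 270) + 30*m^2 - 30*m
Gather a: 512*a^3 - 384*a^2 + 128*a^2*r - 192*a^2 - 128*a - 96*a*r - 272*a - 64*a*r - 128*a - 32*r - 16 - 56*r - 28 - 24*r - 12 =512*a^3 + a^2*(128*r - 576) + a*(-160*r - 528) - 112*r - 56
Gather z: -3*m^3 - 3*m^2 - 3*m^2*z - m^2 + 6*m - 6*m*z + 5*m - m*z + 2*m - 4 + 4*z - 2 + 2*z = -3*m^3 - 4*m^2 + 13*m + z*(-3*m^2 - 7*m + 6) - 6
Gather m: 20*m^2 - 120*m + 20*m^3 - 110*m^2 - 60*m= 20*m^3 - 90*m^2 - 180*m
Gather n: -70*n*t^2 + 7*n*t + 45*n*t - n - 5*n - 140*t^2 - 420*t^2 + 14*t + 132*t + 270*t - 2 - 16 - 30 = n*(-70*t^2 + 52*t - 6) - 560*t^2 + 416*t - 48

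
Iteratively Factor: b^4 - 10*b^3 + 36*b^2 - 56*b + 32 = (b - 2)*(b^3 - 8*b^2 + 20*b - 16) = (b - 2)^2*(b^2 - 6*b + 8) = (b - 2)^3*(b - 4)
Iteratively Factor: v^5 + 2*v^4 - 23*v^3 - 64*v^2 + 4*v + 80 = (v - 5)*(v^4 + 7*v^3 + 12*v^2 - 4*v - 16) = (v - 5)*(v - 1)*(v^3 + 8*v^2 + 20*v + 16) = (v - 5)*(v - 1)*(v + 2)*(v^2 + 6*v + 8) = (v - 5)*(v - 1)*(v + 2)^2*(v + 4)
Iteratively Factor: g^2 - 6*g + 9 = (g - 3)*(g - 3)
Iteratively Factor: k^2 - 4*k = (k)*(k - 4)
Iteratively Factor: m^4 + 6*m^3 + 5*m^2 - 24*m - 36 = (m + 2)*(m^3 + 4*m^2 - 3*m - 18) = (m - 2)*(m + 2)*(m^2 + 6*m + 9) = (m - 2)*(m + 2)*(m + 3)*(m + 3)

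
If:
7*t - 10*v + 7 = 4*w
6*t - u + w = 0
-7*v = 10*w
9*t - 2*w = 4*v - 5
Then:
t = -89/233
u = -632/233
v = 140/233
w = -98/233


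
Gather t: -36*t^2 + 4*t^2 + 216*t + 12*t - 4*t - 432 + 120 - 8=-32*t^2 + 224*t - 320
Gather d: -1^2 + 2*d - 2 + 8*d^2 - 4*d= 8*d^2 - 2*d - 3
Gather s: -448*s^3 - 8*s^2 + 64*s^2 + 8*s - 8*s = -448*s^3 + 56*s^2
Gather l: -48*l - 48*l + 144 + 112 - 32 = 224 - 96*l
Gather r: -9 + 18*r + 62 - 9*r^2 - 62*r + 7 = -9*r^2 - 44*r + 60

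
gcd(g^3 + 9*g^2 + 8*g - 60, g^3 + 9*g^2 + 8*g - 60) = g^3 + 9*g^2 + 8*g - 60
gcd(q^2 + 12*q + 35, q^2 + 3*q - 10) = q + 5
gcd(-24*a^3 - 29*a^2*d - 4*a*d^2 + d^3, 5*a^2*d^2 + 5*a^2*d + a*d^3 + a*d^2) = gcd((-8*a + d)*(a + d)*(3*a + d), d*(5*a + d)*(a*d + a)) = 1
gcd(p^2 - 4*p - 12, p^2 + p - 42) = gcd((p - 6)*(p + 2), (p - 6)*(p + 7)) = p - 6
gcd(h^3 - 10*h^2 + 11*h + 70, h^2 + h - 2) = h + 2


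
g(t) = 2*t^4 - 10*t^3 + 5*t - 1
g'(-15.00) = -33745.00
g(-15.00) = 134924.00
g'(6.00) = 653.00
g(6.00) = 461.00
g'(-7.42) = -4914.84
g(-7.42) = 10109.50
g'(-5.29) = -2018.81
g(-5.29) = 3019.13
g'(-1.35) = -69.36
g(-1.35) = 23.50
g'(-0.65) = -9.87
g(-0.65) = -1.15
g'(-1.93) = -164.26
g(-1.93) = 88.99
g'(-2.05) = -190.00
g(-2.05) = 110.22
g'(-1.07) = -39.15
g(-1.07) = 8.52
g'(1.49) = -35.14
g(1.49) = -16.77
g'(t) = 8*t^3 - 30*t^2 + 5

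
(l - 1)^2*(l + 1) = l^3 - l^2 - l + 1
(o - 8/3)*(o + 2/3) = o^2 - 2*o - 16/9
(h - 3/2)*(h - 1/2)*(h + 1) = h^3 - h^2 - 5*h/4 + 3/4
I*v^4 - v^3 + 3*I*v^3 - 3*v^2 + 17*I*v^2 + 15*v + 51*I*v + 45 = (v + 3)*(v - 3*I)*(v + 5*I)*(I*v + 1)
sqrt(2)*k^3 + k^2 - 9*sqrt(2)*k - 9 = (k - 3)*(k + 3)*(sqrt(2)*k + 1)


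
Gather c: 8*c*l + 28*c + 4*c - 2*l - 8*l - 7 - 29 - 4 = c*(8*l + 32) - 10*l - 40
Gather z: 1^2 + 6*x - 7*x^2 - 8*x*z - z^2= -7*x^2 - 8*x*z + 6*x - z^2 + 1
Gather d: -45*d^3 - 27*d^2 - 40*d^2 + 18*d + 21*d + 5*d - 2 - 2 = -45*d^3 - 67*d^2 + 44*d - 4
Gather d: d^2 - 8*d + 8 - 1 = d^2 - 8*d + 7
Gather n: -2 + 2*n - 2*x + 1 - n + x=n - x - 1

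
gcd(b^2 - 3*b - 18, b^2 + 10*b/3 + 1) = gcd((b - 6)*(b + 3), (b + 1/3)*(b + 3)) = b + 3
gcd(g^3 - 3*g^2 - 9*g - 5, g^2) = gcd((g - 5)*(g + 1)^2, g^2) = 1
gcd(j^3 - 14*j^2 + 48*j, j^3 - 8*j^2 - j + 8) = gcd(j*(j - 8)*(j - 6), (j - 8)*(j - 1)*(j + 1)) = j - 8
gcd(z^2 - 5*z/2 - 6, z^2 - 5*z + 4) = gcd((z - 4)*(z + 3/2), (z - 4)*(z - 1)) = z - 4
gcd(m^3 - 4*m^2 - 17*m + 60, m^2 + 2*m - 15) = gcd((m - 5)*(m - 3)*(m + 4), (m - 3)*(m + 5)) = m - 3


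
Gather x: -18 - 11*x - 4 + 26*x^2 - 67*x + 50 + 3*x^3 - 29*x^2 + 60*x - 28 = 3*x^3 - 3*x^2 - 18*x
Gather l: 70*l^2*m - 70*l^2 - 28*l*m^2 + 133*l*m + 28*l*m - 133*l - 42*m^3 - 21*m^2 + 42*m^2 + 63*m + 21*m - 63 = l^2*(70*m - 70) + l*(-28*m^2 + 161*m - 133) - 42*m^3 + 21*m^2 + 84*m - 63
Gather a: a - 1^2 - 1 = a - 2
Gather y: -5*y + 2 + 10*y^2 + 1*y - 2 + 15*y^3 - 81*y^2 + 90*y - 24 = 15*y^3 - 71*y^2 + 86*y - 24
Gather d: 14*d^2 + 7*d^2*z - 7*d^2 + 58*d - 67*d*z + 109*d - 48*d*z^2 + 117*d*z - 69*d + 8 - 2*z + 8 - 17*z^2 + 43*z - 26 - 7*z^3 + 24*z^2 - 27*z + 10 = d^2*(7*z + 7) + d*(-48*z^2 + 50*z + 98) - 7*z^3 + 7*z^2 + 14*z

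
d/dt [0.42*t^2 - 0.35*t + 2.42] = 0.84*t - 0.35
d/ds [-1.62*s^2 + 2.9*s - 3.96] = 2.9 - 3.24*s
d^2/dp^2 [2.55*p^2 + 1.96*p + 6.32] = 5.10000000000000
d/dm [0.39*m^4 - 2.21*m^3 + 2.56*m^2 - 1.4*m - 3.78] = 1.56*m^3 - 6.63*m^2 + 5.12*m - 1.4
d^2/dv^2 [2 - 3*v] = 0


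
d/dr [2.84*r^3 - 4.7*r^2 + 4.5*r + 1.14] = 8.52*r^2 - 9.4*r + 4.5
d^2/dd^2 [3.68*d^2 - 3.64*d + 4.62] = 7.36000000000000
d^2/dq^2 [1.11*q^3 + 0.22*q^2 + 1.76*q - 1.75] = 6.66*q + 0.44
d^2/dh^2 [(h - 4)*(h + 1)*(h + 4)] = 6*h + 2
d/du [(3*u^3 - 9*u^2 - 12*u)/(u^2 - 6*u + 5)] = 3*(u^4 - 12*u^3 + 37*u^2 - 30*u - 20)/(u^4 - 12*u^3 + 46*u^2 - 60*u + 25)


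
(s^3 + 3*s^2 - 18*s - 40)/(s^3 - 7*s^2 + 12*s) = (s^2 + 7*s + 10)/(s*(s - 3))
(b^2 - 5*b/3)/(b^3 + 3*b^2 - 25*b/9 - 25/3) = 3*b/(3*b^2 + 14*b + 15)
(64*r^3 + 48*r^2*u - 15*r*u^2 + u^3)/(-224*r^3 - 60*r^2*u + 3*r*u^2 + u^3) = (-8*r^2 - 7*r*u + u^2)/(28*r^2 + 11*r*u + u^2)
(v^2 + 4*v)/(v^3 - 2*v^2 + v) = (v + 4)/(v^2 - 2*v + 1)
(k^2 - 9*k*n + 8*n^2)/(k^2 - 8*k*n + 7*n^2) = (k - 8*n)/(k - 7*n)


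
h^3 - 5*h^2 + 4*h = h*(h - 4)*(h - 1)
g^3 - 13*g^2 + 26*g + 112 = (g - 8)*(g - 7)*(g + 2)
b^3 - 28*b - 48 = (b - 6)*(b + 2)*(b + 4)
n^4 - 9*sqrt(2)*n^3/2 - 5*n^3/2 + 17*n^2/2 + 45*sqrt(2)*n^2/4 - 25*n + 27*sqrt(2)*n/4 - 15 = (n - 3)*(n + 1/2)*(n - 5*sqrt(2)/2)*(n - 2*sqrt(2))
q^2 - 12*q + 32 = (q - 8)*(q - 4)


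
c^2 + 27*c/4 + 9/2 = (c + 3/4)*(c + 6)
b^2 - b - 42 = (b - 7)*(b + 6)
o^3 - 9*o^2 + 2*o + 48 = (o - 8)*(o - 3)*(o + 2)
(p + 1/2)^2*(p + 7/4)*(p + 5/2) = p^4 + 21*p^3/4 + 71*p^2/8 + 87*p/16 + 35/32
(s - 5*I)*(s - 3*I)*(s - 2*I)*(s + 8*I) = s^4 - 2*I*s^3 + 49*s^2 - 218*I*s - 240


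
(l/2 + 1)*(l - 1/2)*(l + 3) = l^3/2 + 9*l^2/4 + 7*l/4 - 3/2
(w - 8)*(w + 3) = w^2 - 5*w - 24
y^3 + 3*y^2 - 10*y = y*(y - 2)*(y + 5)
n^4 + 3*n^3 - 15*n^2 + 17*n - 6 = (n - 1)^3*(n + 6)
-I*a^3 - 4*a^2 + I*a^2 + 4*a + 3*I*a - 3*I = (a - 3*I)*(a - I)*(-I*a + I)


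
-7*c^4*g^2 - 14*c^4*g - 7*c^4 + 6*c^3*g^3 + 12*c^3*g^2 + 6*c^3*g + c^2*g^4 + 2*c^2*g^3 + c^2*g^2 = (-c + g)*(7*c + g)*(c*g + c)^2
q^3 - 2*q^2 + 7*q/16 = q*(q - 7/4)*(q - 1/4)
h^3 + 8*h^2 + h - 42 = (h - 2)*(h + 3)*(h + 7)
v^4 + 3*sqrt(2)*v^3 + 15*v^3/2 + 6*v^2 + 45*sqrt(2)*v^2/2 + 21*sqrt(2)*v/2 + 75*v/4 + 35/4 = (v + 1/2)*(v + 7)*(v + sqrt(2)/2)*(v + 5*sqrt(2)/2)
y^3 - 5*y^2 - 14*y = y*(y - 7)*(y + 2)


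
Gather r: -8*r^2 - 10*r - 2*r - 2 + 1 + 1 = -8*r^2 - 12*r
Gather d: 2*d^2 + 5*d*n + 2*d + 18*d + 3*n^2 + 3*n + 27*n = 2*d^2 + d*(5*n + 20) + 3*n^2 + 30*n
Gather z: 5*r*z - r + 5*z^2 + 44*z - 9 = -r + 5*z^2 + z*(5*r + 44) - 9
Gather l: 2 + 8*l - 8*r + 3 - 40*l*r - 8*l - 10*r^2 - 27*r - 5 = -40*l*r - 10*r^2 - 35*r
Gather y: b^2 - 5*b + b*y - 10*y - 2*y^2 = b^2 - 5*b - 2*y^2 + y*(b - 10)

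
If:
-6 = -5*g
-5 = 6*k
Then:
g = 6/5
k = -5/6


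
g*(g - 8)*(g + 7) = g^3 - g^2 - 56*g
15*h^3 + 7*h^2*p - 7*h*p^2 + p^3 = (-5*h + p)*(-3*h + p)*(h + p)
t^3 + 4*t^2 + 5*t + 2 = (t + 1)^2*(t + 2)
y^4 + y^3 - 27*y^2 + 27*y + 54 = (y - 3)^2*(y + 1)*(y + 6)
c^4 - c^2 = c^2*(c - 1)*(c + 1)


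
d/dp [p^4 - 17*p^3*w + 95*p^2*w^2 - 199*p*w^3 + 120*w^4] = 4*p^3 - 51*p^2*w + 190*p*w^2 - 199*w^3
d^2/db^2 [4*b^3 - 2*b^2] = 24*b - 4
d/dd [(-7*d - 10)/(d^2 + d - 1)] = (7*d^2 + 20*d + 17)/(d^4 + 2*d^3 - d^2 - 2*d + 1)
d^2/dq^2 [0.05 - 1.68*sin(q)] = 1.68*sin(q)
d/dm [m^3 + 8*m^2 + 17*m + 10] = 3*m^2 + 16*m + 17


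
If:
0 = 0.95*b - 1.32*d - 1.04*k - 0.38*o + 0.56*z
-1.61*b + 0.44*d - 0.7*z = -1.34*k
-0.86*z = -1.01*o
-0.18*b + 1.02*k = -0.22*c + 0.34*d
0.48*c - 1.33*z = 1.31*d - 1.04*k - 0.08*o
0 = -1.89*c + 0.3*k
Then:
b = 0.00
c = 0.00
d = 0.00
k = 0.00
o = 0.00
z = 0.00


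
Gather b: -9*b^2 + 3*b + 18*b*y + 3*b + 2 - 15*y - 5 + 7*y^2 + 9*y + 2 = -9*b^2 + b*(18*y + 6) + 7*y^2 - 6*y - 1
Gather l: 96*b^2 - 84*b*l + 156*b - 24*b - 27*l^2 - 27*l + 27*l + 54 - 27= 96*b^2 - 84*b*l + 132*b - 27*l^2 + 27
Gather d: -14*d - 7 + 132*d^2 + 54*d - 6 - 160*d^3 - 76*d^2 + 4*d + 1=-160*d^3 + 56*d^2 + 44*d - 12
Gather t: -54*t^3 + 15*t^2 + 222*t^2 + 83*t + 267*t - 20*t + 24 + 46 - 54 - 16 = -54*t^3 + 237*t^2 + 330*t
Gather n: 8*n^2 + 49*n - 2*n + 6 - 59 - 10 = 8*n^2 + 47*n - 63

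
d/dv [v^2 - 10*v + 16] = 2*v - 10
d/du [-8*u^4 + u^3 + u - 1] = -32*u^3 + 3*u^2 + 1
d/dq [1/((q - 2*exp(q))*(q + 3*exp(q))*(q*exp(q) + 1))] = (-(q + 1)*(q - 2*exp(q))*(q + 3*exp(q))*exp(q) - (q - 2*exp(q))*(q*exp(q) + 1)*(3*exp(q) + 1) + (q + 3*exp(q))*(q*exp(q) + 1)*(2*exp(q) - 1))/((q - 2*exp(q))^2*(q + 3*exp(q))^2*(q*exp(q) + 1)^2)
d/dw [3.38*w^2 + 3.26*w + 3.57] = 6.76*w + 3.26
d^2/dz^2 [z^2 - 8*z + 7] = 2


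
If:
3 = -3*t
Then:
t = -1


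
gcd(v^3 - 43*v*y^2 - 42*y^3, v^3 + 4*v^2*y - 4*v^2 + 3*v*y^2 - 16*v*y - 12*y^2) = v + y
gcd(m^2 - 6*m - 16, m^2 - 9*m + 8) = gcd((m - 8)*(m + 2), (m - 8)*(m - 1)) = m - 8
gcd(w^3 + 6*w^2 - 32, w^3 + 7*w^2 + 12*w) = w + 4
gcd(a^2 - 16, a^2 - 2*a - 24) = a + 4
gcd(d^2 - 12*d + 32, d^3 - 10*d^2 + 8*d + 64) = d^2 - 12*d + 32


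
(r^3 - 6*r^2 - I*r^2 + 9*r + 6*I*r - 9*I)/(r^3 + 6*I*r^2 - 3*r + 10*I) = (r^2 - 6*r + 9)/(r^2 + 7*I*r - 10)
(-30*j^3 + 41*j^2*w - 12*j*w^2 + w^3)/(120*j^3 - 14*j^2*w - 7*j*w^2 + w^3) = (-j + w)/(4*j + w)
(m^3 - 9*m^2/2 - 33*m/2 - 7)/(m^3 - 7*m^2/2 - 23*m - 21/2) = (m + 2)/(m + 3)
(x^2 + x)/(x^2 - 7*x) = (x + 1)/(x - 7)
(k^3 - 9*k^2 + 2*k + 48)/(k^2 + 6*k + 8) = (k^2 - 11*k + 24)/(k + 4)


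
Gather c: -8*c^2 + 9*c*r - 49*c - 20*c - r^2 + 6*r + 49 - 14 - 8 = -8*c^2 + c*(9*r - 69) - r^2 + 6*r + 27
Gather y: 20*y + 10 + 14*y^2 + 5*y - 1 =14*y^2 + 25*y + 9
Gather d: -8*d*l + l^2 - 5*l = -8*d*l + l^2 - 5*l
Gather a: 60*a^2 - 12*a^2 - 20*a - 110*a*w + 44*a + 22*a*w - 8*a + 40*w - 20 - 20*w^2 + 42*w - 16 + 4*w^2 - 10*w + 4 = 48*a^2 + a*(16 - 88*w) - 16*w^2 + 72*w - 32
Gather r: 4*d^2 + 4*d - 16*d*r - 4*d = 4*d^2 - 16*d*r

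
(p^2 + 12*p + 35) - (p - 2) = p^2 + 11*p + 37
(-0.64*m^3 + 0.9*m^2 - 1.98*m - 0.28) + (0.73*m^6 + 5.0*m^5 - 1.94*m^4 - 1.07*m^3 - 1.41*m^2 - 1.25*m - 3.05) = 0.73*m^6 + 5.0*m^5 - 1.94*m^4 - 1.71*m^3 - 0.51*m^2 - 3.23*m - 3.33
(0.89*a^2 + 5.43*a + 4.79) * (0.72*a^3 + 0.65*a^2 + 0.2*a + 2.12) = 0.6408*a^5 + 4.4881*a^4 + 7.1563*a^3 + 6.0863*a^2 + 12.4696*a + 10.1548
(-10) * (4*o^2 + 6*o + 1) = -40*o^2 - 60*o - 10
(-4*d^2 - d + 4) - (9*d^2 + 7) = -13*d^2 - d - 3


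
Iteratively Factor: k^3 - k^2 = (k)*(k^2 - k) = k^2*(k - 1)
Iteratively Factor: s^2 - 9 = (s - 3)*(s + 3)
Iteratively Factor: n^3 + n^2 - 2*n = (n - 1)*(n^2 + 2*n) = (n - 1)*(n + 2)*(n)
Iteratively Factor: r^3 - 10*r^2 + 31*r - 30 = (r - 2)*(r^2 - 8*r + 15) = (r - 5)*(r - 2)*(r - 3)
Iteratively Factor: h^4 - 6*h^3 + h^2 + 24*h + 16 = (h - 4)*(h^3 - 2*h^2 - 7*h - 4) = (h - 4)*(h + 1)*(h^2 - 3*h - 4) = (h - 4)*(h + 1)^2*(h - 4)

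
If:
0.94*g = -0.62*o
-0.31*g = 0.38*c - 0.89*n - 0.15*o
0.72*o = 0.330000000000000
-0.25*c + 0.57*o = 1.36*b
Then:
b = 0.113503996223349 - 0.430534055727554*n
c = 2.34210526315789*n + 0.427538260544979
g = -0.30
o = 0.46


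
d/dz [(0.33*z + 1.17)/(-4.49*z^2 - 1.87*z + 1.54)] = (1.4817*z^2 + 10.5066*z + 2.6961)/(20.1601*z^4 + 16.7926*z^3 - 10.3323*z^2 - 5.7596*z + 2.3716)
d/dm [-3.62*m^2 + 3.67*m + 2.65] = 3.67 - 7.24*m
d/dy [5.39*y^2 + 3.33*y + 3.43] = 10.78*y + 3.33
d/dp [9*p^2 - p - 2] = 18*p - 1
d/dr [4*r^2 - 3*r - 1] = 8*r - 3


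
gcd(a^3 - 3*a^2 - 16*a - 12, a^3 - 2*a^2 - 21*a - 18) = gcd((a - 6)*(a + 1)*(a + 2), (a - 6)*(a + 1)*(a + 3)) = a^2 - 5*a - 6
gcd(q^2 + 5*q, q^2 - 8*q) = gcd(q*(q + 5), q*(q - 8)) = q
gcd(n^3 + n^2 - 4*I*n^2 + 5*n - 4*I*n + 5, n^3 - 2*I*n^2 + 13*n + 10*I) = n^2 - 4*I*n + 5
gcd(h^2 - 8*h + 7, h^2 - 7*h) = h - 7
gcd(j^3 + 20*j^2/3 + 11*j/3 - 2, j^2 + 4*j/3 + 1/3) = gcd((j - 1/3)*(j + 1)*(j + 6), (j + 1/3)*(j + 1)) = j + 1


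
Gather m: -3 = -3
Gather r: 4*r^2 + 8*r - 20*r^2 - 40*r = -16*r^2 - 32*r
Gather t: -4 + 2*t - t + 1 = t - 3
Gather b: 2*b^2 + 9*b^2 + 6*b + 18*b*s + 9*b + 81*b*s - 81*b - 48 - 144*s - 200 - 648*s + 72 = 11*b^2 + b*(99*s - 66) - 792*s - 176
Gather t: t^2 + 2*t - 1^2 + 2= t^2 + 2*t + 1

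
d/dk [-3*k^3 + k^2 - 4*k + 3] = -9*k^2 + 2*k - 4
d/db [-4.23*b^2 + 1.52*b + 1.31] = 1.52 - 8.46*b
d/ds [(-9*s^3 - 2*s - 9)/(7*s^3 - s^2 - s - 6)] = (9*s^4 + 46*s^3 + 349*s^2 - 18*s + 3)/(49*s^6 - 14*s^5 - 13*s^4 - 82*s^3 + 13*s^2 + 12*s + 36)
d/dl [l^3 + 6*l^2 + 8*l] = 3*l^2 + 12*l + 8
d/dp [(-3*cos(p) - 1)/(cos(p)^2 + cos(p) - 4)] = (3*sin(p)^2 - 2*cos(p) - 16)*sin(p)/(cos(p)^2 + cos(p) - 4)^2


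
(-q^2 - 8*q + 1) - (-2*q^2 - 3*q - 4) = q^2 - 5*q + 5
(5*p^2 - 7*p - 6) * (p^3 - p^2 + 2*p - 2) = 5*p^5 - 12*p^4 + 11*p^3 - 18*p^2 + 2*p + 12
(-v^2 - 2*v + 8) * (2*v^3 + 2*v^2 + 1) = -2*v^5 - 6*v^4 + 12*v^3 + 15*v^2 - 2*v + 8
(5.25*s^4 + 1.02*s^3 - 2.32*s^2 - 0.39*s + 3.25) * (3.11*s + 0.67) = 16.3275*s^5 + 6.6897*s^4 - 6.5318*s^3 - 2.7673*s^2 + 9.8462*s + 2.1775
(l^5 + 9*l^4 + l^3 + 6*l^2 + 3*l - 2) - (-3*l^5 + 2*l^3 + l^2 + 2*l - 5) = 4*l^5 + 9*l^4 - l^3 + 5*l^2 + l + 3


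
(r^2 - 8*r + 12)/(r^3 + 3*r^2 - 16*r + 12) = (r - 6)/(r^2 + 5*r - 6)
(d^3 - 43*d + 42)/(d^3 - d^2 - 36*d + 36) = (d + 7)/(d + 6)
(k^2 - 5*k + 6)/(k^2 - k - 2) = (k - 3)/(k + 1)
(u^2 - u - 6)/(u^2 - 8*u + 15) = (u + 2)/(u - 5)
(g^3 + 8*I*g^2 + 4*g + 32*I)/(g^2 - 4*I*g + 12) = (g^2 + 6*I*g + 16)/(g - 6*I)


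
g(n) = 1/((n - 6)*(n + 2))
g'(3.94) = -0.03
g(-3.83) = 0.06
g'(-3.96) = 0.03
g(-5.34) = 0.03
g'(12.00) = 0.00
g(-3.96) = 0.05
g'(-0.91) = 0.10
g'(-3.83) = 0.04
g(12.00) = 0.01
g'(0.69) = 0.01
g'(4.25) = -0.04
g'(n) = -1/((n - 6)*(n + 2)^2) - 1/((n - 6)^2*(n + 2))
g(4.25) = -0.09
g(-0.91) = -0.13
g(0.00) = -0.08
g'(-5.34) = 0.01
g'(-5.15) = 0.01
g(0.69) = -0.07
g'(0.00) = 0.03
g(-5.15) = 0.03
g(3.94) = -0.08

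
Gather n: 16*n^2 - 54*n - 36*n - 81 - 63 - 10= 16*n^2 - 90*n - 154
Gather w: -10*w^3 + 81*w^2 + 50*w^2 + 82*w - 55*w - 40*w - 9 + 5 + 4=-10*w^3 + 131*w^2 - 13*w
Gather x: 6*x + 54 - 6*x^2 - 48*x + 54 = -6*x^2 - 42*x + 108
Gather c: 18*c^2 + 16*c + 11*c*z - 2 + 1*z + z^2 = 18*c^2 + c*(11*z + 16) + z^2 + z - 2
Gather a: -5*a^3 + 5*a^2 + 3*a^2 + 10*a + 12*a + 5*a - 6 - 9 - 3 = -5*a^3 + 8*a^2 + 27*a - 18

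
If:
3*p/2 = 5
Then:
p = 10/3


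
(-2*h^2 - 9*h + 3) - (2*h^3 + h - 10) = -2*h^3 - 2*h^2 - 10*h + 13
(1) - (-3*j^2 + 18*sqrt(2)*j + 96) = 3*j^2 - 18*sqrt(2)*j - 95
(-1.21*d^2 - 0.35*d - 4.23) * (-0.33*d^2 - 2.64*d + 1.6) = 0.3993*d^4 + 3.3099*d^3 + 0.3839*d^2 + 10.6072*d - 6.768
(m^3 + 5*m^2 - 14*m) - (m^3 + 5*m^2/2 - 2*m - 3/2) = 5*m^2/2 - 12*m + 3/2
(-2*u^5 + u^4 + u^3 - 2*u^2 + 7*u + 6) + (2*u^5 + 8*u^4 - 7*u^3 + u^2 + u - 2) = 9*u^4 - 6*u^3 - u^2 + 8*u + 4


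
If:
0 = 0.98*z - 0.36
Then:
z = 0.37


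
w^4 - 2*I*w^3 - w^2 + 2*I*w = w*(w - 1)*(w + 1)*(w - 2*I)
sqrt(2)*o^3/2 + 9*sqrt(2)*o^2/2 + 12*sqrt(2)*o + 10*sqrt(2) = (o + 2)*(o + 5)*(sqrt(2)*o/2 + sqrt(2))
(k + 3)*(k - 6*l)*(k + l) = k^3 - 5*k^2*l + 3*k^2 - 6*k*l^2 - 15*k*l - 18*l^2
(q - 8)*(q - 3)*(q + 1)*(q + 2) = q^4 - 8*q^3 - 7*q^2 + 50*q + 48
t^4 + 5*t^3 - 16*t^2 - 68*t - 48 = (t - 4)*(t + 1)*(t + 2)*(t + 6)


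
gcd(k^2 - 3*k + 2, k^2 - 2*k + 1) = k - 1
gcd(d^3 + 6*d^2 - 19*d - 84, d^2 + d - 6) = d + 3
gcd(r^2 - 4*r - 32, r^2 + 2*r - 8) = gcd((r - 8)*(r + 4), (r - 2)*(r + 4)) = r + 4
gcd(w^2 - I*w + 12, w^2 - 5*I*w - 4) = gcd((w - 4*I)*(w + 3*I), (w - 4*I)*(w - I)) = w - 4*I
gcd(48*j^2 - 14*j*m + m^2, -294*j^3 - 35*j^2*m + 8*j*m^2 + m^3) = 6*j - m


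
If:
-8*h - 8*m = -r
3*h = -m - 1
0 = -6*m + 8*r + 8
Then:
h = -5/11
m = 4/11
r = -8/11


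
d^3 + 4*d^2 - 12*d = d*(d - 2)*(d + 6)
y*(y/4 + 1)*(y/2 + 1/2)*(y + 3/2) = y^4/8 + 13*y^3/16 + 23*y^2/16 + 3*y/4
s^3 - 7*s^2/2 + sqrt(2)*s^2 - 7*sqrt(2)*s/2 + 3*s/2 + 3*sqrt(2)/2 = (s - 3)*(s - 1/2)*(s + sqrt(2))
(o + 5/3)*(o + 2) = o^2 + 11*o/3 + 10/3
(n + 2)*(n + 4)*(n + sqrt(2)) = n^3 + sqrt(2)*n^2 + 6*n^2 + 8*n + 6*sqrt(2)*n + 8*sqrt(2)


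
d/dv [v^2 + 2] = 2*v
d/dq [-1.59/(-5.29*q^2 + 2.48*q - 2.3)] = (3.9432 - 16.8222*q)/(5.29*q^2 - 2.48*q + 2.3)^2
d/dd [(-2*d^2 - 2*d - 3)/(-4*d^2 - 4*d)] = 3*(-2*d - 1)/(4*d^2*(d^2 + 2*d + 1))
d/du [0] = 0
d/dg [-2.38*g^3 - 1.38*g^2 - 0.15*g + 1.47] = -7.14*g^2 - 2.76*g - 0.15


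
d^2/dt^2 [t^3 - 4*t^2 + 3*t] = 6*t - 8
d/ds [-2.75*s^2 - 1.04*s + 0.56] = -5.5*s - 1.04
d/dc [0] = 0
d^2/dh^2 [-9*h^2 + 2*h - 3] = -18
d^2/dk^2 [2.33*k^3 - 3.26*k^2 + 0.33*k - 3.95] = 13.98*k - 6.52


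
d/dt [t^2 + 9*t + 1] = 2*t + 9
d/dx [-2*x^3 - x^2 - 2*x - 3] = -6*x^2 - 2*x - 2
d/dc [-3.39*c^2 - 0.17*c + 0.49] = -6.78*c - 0.17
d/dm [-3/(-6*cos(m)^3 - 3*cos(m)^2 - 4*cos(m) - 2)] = 6*(9*cos(m)^2 + 3*cos(m) + 2)*sin(m)/((3*sin(m)^2 - 5)^2*(2*cos(m) + 1)^2)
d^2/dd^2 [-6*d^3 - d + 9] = -36*d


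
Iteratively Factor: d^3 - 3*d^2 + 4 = (d - 2)*(d^2 - d - 2) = (d - 2)^2*(d + 1)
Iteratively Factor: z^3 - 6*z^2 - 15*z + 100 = (z + 4)*(z^2 - 10*z + 25) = (z - 5)*(z + 4)*(z - 5)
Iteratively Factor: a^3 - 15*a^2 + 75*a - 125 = (a - 5)*(a^2 - 10*a + 25) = (a - 5)^2*(a - 5)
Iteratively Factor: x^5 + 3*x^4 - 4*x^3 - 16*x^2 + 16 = (x + 2)*(x^4 + x^3 - 6*x^2 - 4*x + 8) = (x - 2)*(x + 2)*(x^3 + 3*x^2 - 4) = (x - 2)*(x - 1)*(x + 2)*(x^2 + 4*x + 4) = (x - 2)*(x - 1)*(x + 2)^2*(x + 2)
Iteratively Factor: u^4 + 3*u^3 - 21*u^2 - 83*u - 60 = (u + 4)*(u^3 - u^2 - 17*u - 15) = (u - 5)*(u + 4)*(u^2 + 4*u + 3) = (u - 5)*(u + 1)*(u + 4)*(u + 3)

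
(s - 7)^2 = s^2 - 14*s + 49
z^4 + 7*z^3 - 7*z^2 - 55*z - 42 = (z - 3)*(z + 1)*(z + 2)*(z + 7)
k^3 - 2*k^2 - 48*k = k*(k - 8)*(k + 6)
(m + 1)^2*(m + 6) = m^3 + 8*m^2 + 13*m + 6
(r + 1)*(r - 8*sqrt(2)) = r^2 - 8*sqrt(2)*r + r - 8*sqrt(2)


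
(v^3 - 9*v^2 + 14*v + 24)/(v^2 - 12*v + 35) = (v^3 - 9*v^2 + 14*v + 24)/(v^2 - 12*v + 35)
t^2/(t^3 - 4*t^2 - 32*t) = t/(t^2 - 4*t - 32)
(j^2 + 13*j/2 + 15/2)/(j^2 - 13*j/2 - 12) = (j + 5)/(j - 8)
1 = 1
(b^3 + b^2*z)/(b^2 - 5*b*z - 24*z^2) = b^2*(-b - z)/(-b^2 + 5*b*z + 24*z^2)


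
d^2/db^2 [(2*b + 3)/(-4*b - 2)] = -8/(2*b + 1)^3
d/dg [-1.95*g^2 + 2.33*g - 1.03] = 2.33 - 3.9*g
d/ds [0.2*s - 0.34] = 0.200000000000000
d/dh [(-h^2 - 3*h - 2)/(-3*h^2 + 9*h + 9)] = (-6*h^2 - 10*h - 3)/(3*(h^4 - 6*h^3 + 3*h^2 + 18*h + 9))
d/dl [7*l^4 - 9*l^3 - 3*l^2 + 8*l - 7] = 28*l^3 - 27*l^2 - 6*l + 8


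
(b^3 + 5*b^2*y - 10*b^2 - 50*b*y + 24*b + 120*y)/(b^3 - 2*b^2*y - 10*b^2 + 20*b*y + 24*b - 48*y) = (-b - 5*y)/(-b + 2*y)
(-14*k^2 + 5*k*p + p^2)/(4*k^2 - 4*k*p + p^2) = (7*k + p)/(-2*k + p)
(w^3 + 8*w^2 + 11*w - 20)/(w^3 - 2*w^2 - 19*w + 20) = (w + 5)/(w - 5)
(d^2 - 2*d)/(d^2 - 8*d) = (d - 2)/(d - 8)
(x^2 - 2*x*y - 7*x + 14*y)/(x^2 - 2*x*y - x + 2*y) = (x - 7)/(x - 1)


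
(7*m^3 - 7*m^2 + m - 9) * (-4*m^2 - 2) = -28*m^5 + 28*m^4 - 18*m^3 + 50*m^2 - 2*m + 18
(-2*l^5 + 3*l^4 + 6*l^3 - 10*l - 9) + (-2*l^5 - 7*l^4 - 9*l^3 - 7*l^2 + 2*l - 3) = -4*l^5 - 4*l^4 - 3*l^3 - 7*l^2 - 8*l - 12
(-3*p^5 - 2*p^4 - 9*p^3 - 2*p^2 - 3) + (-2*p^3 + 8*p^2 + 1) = -3*p^5 - 2*p^4 - 11*p^3 + 6*p^2 - 2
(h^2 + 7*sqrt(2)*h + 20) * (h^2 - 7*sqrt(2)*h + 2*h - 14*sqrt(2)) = h^4 + 2*h^3 - 78*h^2 - 140*sqrt(2)*h - 156*h - 280*sqrt(2)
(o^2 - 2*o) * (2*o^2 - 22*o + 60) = 2*o^4 - 26*o^3 + 104*o^2 - 120*o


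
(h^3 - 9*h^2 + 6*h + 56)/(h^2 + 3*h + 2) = (h^2 - 11*h + 28)/(h + 1)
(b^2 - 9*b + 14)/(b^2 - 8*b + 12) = (b - 7)/(b - 6)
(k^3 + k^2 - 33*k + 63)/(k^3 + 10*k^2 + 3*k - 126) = (k - 3)/(k + 6)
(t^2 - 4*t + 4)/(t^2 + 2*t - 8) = (t - 2)/(t + 4)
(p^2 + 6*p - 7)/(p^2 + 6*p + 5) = (p^2 + 6*p - 7)/(p^2 + 6*p + 5)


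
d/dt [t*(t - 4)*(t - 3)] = 3*t^2 - 14*t + 12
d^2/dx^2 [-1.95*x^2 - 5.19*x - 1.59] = -3.90000000000000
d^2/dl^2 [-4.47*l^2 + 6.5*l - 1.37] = -8.94000000000000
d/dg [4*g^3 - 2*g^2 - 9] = 4*g*(3*g - 1)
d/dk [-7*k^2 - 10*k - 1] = -14*k - 10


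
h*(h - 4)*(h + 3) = h^3 - h^2 - 12*h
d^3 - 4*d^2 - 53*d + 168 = (d - 8)*(d - 3)*(d + 7)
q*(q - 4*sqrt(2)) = q^2 - 4*sqrt(2)*q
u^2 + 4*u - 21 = (u - 3)*(u + 7)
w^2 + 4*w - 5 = (w - 1)*(w + 5)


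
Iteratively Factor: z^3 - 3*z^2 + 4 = (z + 1)*(z^2 - 4*z + 4) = (z - 2)*(z + 1)*(z - 2)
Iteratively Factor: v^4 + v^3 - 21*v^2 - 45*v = (v + 3)*(v^3 - 2*v^2 - 15*v) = (v + 3)^2*(v^2 - 5*v) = v*(v + 3)^2*(v - 5)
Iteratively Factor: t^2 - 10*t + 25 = (t - 5)*(t - 5)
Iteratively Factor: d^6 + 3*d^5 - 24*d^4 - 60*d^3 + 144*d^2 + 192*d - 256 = (d - 2)*(d^5 + 5*d^4 - 14*d^3 - 88*d^2 - 32*d + 128) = (d - 2)*(d + 2)*(d^4 + 3*d^3 - 20*d^2 - 48*d + 64) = (d - 2)*(d - 1)*(d + 2)*(d^3 + 4*d^2 - 16*d - 64) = (d - 2)*(d - 1)*(d + 2)*(d + 4)*(d^2 - 16) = (d - 4)*(d - 2)*(d - 1)*(d + 2)*(d + 4)*(d + 4)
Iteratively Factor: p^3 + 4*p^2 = (p)*(p^2 + 4*p) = p^2*(p + 4)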